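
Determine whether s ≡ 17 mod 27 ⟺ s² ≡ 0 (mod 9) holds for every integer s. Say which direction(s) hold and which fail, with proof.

[⇒] This fails: take s = 17. Then 17 ≡ 17 (mod 27), but 17² = 289 ≡ 1 (mod 9), not 0.

[⇐] This fails: take s = 0. Then 0² = 0 ≡ 0 (mod 9), yet 0 ≡ 0 (mod 27), not 17.

(⇒) fails and (⇐) fails.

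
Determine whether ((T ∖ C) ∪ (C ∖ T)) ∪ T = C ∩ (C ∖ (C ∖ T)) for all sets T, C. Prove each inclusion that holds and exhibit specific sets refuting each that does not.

(⊆) fails; (⊇) holds.

(⟹) This inclusion fails. Take T = {1}, C = ∅; then 1 ∈ ((T ∖ C) ∪ (C ∖ T)) ∪ T but 1 ∉ C ∩ (C ∖ (C ∖ T)).

(⟸) Let x ∈ C ∩ (C ∖ (C ∖ T)). Then x ∈ T ∩ C, from which x ∈ ((T ∖ C) ∪ (C ∖ T)) ∪ T.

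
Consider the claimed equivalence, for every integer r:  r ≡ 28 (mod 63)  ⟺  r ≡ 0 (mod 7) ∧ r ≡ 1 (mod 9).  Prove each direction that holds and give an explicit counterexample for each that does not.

Forward direction. Suppose r ≡ 28 (mod 63); write r = 63j + 28. Since 7 ∣ 63, reducing mod 7 gives r ≡ 28 ≡ 0 (mod 7); since 9 ∣ 63, reducing mod 9 gives r ≡ 28 ≡ 1 (mod 9).

Converse. If r ≡ 0 (mod 7) and r ≡ 1 (mod 9), then by the Chinese remainder theorem r ≡ 28 (mod 63). This is exactly r ≡ 28 (mod 63).

Both directions hold.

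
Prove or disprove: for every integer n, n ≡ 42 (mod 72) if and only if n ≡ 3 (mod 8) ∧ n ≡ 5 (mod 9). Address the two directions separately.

(⟹) This fails: n = 42 gives 42 ≡ 42 (mod 72) but 42 ≡ 2 (mod 8), so the conjunction on the right does not hold.

(⟸) This fails: n = 59 satisfies both congruences on the right (59 ≡ 3 mod 8 and 59 ≡ 5 mod 9) yet 59 ≡ 59 (mod 72), not 42.

Both directions fail.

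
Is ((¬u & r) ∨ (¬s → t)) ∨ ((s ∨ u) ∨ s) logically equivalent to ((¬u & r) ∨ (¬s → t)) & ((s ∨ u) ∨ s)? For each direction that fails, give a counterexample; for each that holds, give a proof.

[⇐] Assume the antecedent. If s is true, the consequent reduces to true regardless of the other variables. If s is false, the antecedent forces (u = T, r = F, s = F, t = T) or (u = T, r = T, s = F, t = T), and the consequent holds there. Either way the consequent holds.

[⇒] This fails. Under u = T, r = F, s = F, t = F, the left side is true but the right side is false.

Only the converse holds.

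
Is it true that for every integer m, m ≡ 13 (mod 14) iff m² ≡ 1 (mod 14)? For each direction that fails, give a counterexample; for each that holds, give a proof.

Forward direction. Suppose m ≡ 13 (mod 14). Write m = 14j + 13. Then (14j + 13)² = 196j² + 364j + 169 = 14(14j² + 26j + 12) + 1, so m² ≡ 1 (mod 14).

Converse. This fails: take m = 1. Then 1² = 1 ≡ 1 (mod 14), yet 1 ≡ 1 (mod 14), not 13.

Not equivalent: only (⇒) holds.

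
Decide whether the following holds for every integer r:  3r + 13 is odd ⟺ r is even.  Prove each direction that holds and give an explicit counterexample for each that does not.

[⇒] Suppose 3r + 13 is odd. Since 3 is odd, 3r and r have the same parity, so 3r + 13 ≡ r + 13 (mod 2). As 13 is odd, 3r + 13 is odd exactly when r is even. Thus r is even.

[⇐] Conversely, suppose r is even; write r = 2j. Then 3r + 13 = 3·(2j) + 13 = 2·3j + 13, which is odd.

Both directions hold.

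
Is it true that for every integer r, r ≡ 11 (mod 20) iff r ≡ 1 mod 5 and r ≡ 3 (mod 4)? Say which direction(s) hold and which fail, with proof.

(→) Suppose r ≡ 11 (mod 20); write r = 20j + 11. Since 5 ∣ 20, reducing mod 5 gives r ≡ 11 ≡ 1 (mod 5); since 4 ∣ 20, reducing mod 4 gives r ≡ 11 ≡ 3 (mod 4).

(←) Conversely, if r ≡ 1 (mod 5) and r ≡ 3 (mod 4), then by the Chinese remainder theorem r ≡ 11 (mod 20). This is exactly r ≡ 11 (mod 20).

Both directions hold; the statement is true.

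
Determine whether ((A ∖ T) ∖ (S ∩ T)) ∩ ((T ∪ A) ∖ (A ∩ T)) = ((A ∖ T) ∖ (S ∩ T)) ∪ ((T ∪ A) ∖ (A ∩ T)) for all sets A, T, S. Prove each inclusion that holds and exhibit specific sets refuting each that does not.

(⟹) Let x ∈ ((A ∖ T) ∖ (S ∩ T)) ∩ ((T ∪ A) ∖ (A ∩ T)). Then either x ∈ A and x ∉ T, S; or x ∈ A ∩ S and x ∉ T. In each case x ∈ ((A ∖ T) ∖ (S ∩ T)) ∪ ((T ∪ A) ∖ (A ∩ T)), so ((A ∖ T) ∖ (S ∩ T)) ∩ ((T ∪ A) ∖ (A ∩ T)) ⊆ ((A ∖ T) ∖ (S ∩ T)) ∪ ((T ∪ A) ∖ (A ∩ T)).

(⟸) This inclusion fails. Take A = ∅, T = {1}, S = ∅; then 1 ∈ ((A ∖ T) ∖ (S ∩ T)) ∪ ((T ∪ A) ∖ (A ∩ T)) but 1 ∉ ((A ∖ T) ∖ (S ∩ T)) ∩ ((T ∪ A) ∖ (A ∩ T)).

Only the forward inclusion holds.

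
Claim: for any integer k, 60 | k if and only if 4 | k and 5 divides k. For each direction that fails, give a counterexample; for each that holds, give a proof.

(⇒) holds; (⇐) fails.

Converse. This fails: take k = 20. Both 4 ∣ 20 and 5 ∣ 20, yet 20 is not a multiple of 60 (since 20 = 0·60 + 20), so 60 ∤ 20.

Forward direction. If 60 ∣ k, write k = 60q. Since 60 = 15·4, k = 4·(15q), so 4 ∣ k; and since 60 = 12·5, k = 5·(12q), so 5 ∣ k.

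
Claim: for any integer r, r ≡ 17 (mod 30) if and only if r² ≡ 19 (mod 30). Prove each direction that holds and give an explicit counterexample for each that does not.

(⇒) Suppose r ≡ 17 (mod 30). Write r = 30j + 17. Then (30j + 17)² = 900j² + 1020j + 289 = 30(30j² + 34j + 9) + 19, so r² ≡ 19 (mod 30).

(⇐) This fails: take r = 7. Then 7² = 49 ≡ 19 (mod 30), yet 7 ≡ 7 (mod 30), not 17.

Only the forward direction holds.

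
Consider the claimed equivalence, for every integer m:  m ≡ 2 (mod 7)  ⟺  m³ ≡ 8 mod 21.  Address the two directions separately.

(⇒) This fails: take m = 9. Then 9 ≡ 2 (mod 7), but 9³ = 729 ≡ 15 (mod 21), not 8.

(⇐) This fails: take m = 8. Then 8³ = 512 ≡ 8 (mod 21), yet 8 ≡ 1 (mod 7), not 2.

Both directions fail.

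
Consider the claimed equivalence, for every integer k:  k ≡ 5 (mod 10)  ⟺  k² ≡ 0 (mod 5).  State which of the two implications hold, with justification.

Only the forward direction holds.

(⟹) Suppose k ≡ 5 (mod 10). Then k² ≡ 5² = 25 (mod 10), and since 5 ∣ 10, also k² ≡ 0 (mod 5).

(⟸) This fails: take k = 0. Then 0² = 0 ≡ 0 (mod 5), yet 0 ≡ 0 (mod 10), not 5.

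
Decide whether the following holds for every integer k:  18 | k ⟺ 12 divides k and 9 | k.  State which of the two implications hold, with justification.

Only the reverse direction holds.

(⇒) This fails: take k = 18. Certainly 18 ∣ 18, but 12 ∤ 18.

(⇐) Suppose 12 ∣ k and 9 ∣ k. Any common multiple of 12 and 9 is a multiple of their lcm; here lcm(12, 9) = 12·9/gcd(12, 9) = 108/3 = 36, so 36 ∣ k. Since 18 ∣ 36, it follows that 18 ∣ k.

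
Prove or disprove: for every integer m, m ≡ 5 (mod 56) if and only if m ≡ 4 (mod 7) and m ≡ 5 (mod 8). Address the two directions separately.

Neither implication holds.

Forward direction. This fails: m = 5 gives 5 ≡ 5 (mod 56) but 5 ≡ 5 (mod 7), so the conjunction on the right does not hold.

Converse. This fails: m = 53 satisfies both congruences on the right (53 ≡ 4 mod 7 and 53 ≡ 5 mod 8) yet 53 ≡ 53 (mod 56), not 5.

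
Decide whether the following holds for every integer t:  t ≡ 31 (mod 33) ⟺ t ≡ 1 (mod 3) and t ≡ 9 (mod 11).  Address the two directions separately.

Equivalent; both directions hold.

(⟹) Suppose t ≡ 31 (mod 33); write t = 33j + 31. Since 3 ∣ 33, reducing mod 3 gives t ≡ 31 ≡ 1 (mod 3); since 11 ∣ 33, reducing mod 11 gives t ≡ 31 ≡ 9 (mod 11).

(⟸) Conversely, if t ≡ 1 (mod 3) and t ≡ 9 (mod 11), then by the Chinese remainder theorem t ≡ 31 (mod 33). This is exactly t ≡ 31 (mod 33).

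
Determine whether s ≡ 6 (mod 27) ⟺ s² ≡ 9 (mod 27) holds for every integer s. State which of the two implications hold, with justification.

(⇐) This fails: take s = 3. Then 3² = 9 ≡ 9 (mod 27), yet 3 ≡ 3 (mod 27), not 6.

(⇒) Suppose s ≡ 6 (mod 27). Write s = 27j + 6. Then (27j + 6)² = 729j² + 324j + 36 = 27(27j² + 12j + 1) + 9, so s² ≡ 9 (mod 27).

Not equivalent: only (⇒) holds.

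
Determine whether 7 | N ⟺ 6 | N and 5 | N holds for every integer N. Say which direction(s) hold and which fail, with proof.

(⇒) fails and (⇐) fails.

[⇒] This fails: take N = 7. Certainly 7 ∣ 7, but 6 ∤ 7.

[⇐] This fails: take N = 30. Both 6 ∣ 30 and 5 ∣ 30, yet 30 is not a multiple of 7 (since 30 = 4·7 + 2), so 7 ∤ 30.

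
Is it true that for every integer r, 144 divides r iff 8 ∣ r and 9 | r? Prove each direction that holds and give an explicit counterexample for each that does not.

[⇐] This fails: take r = 72. Both 8 ∣ 72 and 9 ∣ 72, yet 72 is not a multiple of 144 (since 72 = 0·144 + 72), so 144 ∤ 72.

[⇒] If 144 ∣ r, write r = 144q. Since 144 = 18·8, r = 8·(18q), so 8 ∣ r; and since 144 = 16·9, r = 9·(16q), so 9 ∣ r.

Only the forward direction holds.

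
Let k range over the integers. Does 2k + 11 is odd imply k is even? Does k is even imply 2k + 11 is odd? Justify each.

Not equivalent: only (⇐) holds.

(⇒) This fails: take k = 5. Then 2k + 11 = 21, which is odd, yet k = 5 is odd, not even.

(⇐) Suppose k is even. Since 2 is even, 2k is even for every k, so 2k + 11 has the same parity as 11, which is odd. Hence 2k + 11 is odd.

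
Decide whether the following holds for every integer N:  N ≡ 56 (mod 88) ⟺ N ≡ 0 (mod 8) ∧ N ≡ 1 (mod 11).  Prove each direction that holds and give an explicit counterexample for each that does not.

Forward direction. Suppose N ≡ 56 (mod 88); write N = 88j + 56. Since 8 ∣ 88, reducing mod 8 gives N ≡ 56 ≡ 0 (mod 8); since 11 ∣ 88, reducing mod 11 gives N ≡ 56 ≡ 1 (mod 11).

Converse. If N ≡ 0 (mod 8) and N ≡ 1 (mod 11), then by the Chinese remainder theorem N ≡ 56 (mod 88). This is exactly N ≡ 56 (mod 88).

Both directions hold; the statement is true.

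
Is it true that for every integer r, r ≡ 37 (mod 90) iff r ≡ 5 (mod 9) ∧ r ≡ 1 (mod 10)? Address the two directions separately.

(→) This fails: r = 37 gives 37 ≡ 37 (mod 90) but 37 ≡ 1 (mod 9), so the conjunction on the right does not hold.

(←) This fails: r = 41 satisfies both congruences on the right (41 ≡ 5 mod 9 and 41 ≡ 1 mod 10) yet 41 ≡ 41 (mod 90), not 37.

Neither implication holds.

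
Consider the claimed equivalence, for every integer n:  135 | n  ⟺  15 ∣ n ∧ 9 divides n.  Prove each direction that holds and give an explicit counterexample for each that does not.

[⇐] This fails: take n = 45. Both 15 ∣ 45 and 9 ∣ 45, yet 45 is not a multiple of 135 (since 45 = 0·135 + 45), so 135 ∤ 45.

[⇒] If 135 ∣ n, write n = 135q. Since 135 = 9·15, n = 15·(9q), so 15 ∣ n; and since 135 = 15·9, n = 9·(15q), so 9 ∣ n.

(⇒) holds; (⇐) fails.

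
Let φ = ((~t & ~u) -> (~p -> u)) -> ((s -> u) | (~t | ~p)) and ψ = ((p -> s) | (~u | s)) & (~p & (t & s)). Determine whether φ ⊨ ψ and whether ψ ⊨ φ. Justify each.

[⇐] Assume the antecedent. If p is true, the antecedent cannot hold. If p is false, the consequent reduces to true regardless of the other variables. Either way the consequent holds.

[⇒] This fails. Under p = F, t = F, u = F, s = F, the left side is true but the right side is false.

Only the reverse direction holds.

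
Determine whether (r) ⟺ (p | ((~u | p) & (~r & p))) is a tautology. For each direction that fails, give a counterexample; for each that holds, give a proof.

Neither implication holds.

[⇒] This fails. Under u = F, p = F, r = T, the left side is true but the right side is false.

[⇐] This fails. Under u = F, p = T, r = F, the left side is false but the right side is true.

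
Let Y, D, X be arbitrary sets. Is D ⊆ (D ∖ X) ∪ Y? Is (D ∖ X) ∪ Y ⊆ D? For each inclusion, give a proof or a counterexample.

Neither inclusion holds.

(⊆) This inclusion fails. Take Y = ∅, D = {1}, X = {1}; then 1 ∈ D but 1 ∉ (D ∖ X) ∪ Y.

(⊇) This inclusion fails. Take Y = {1}, D = ∅, X = ∅; then 1 ∈ (D ∖ X) ∪ Y but 1 ∉ D.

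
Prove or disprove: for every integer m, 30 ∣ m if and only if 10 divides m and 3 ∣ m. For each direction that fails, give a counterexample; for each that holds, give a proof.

Equivalent; both directions hold.

(⟸) Suppose 10 ∣ m and 3 ∣ m. Any common multiple of 10 and 3 is a multiple of their lcm; here gcd(10, 3) = 1, so lcm(10, 3) = 10·3 = 30, so 30 ∣ m.

(⟹) If 30 ∣ m, write m = 30q. Since 30 = 3·10, m = 10·(3q), so 10 ∣ m; and since 30 = 10·3, m = 3·(10q), so 3 ∣ m.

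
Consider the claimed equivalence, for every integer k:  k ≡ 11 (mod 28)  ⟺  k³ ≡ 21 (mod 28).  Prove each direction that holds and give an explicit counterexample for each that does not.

(⟹) This fails: take k = 11. Then 11 ≡ 11 (mod 28), but 11³ = 1331 ≡ 15 (mod 28), not 21.

(⟸) This fails: take k = 21. Then 21³ = 9261 ≡ 21 (mod 28), yet 21 ≡ 21 (mod 28), not 11.

Both directions fail.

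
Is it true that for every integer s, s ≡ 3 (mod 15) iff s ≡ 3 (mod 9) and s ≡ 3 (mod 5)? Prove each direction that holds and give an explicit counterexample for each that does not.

The forward direction fails; the converse holds.

(⇒) This fails: s = 33 gives 33 ≡ 3 (mod 15) but 33 ≡ 6 (mod 9), so the conjunction on the right does not hold.

(⇐) Conversely, if s ≡ 3 (mod 9) and s ≡ 3 (mod 5), then by the Chinese remainder theorem s ≡ 3 (mod 45). Since 3 ≡ 3 (mod 15) and 15 ∣ 45, we get s ≡ 3 (mod 15).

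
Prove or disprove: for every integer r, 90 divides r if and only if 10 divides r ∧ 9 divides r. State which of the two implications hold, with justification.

(⟹) If 90 ∣ r, write r = 90q. Since 90 = 9·10, r = 10·(9q), so 10 ∣ r; and since 90 = 10·9, r = 9·(10q), so 9 ∣ r.

(⟸) Suppose 10 ∣ r and 9 ∣ r. Any common multiple of 10 and 9 is a multiple of their lcm; here gcd(10, 9) = 1, so lcm(10, 9) = 10·9 = 90, so 90 ∣ r.

Both directions hold; the statement is true.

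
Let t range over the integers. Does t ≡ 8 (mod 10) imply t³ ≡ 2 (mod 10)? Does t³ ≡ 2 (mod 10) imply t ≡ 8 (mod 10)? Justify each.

[⇒] Suppose t ≡ 8 (mod 10). Write t = 10j + 8. Then (10j + 8)³ = 1000j³ + 2400j² + 1920j + 512 = 10(100j³ + 240j² + 192j + 51) + 2, so t³ ≡ 2 (mod 10).

[⇐] Conversely, suppose t³ ≡ 2 (mod 10). The only residue r in {0, …, 9} with r³ ≡ 2 (mod 10) is r = 8, so t ≡ 8 (mod 10).

Both directions hold; the statement is true.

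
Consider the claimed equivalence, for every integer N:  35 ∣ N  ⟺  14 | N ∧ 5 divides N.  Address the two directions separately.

The forward direction fails; the converse holds.

Forward direction. This fails: take N = 35. Certainly 35 ∣ 35, but 14 ∤ 35.

Converse. Suppose 14 ∣ N and 5 ∣ N. Any common multiple of 14 and 5 is a multiple of their lcm; here gcd(14, 5) = 1, so lcm(14, 5) = 14·5 = 70, so 70 ∣ N. Since 35 ∣ 70, it follows that 35 ∣ N.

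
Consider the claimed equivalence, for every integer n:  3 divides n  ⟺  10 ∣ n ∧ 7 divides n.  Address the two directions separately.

(⇒) fails and (⇐) fails.

(⇒) This fails: take n = 3. Certainly 3 ∣ 3, but 10 ∤ 3.

(⇐) This fails: take n = 70. Both 10 ∣ 70 and 7 ∣ 70, yet 70 is not a multiple of 3 (since 70 = 23·3 + 1), so 3 ∤ 70.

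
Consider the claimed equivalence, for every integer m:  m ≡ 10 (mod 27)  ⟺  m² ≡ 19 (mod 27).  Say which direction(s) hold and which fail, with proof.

(→) Suppose m ≡ 10 (mod 27). Write m = 27j + 10. Then (27j + 10)² = 729j² + 540j + 100 = 27(27j² + 20j + 3) + 19, so m² ≡ 19 (mod 27).

(←) This fails: take m = 17. Then 17² = 289 ≡ 19 (mod 27), yet 17 ≡ 17 (mod 27), not 10.

Not equivalent: only (⇒) holds.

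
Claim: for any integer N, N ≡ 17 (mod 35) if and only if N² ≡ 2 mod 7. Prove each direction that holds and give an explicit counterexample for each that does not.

(⇒) Suppose N ≡ 17 (mod 35). Then N² ≡ 17² = 289 (mod 35), and since 7 ∣ 35, also N² ≡ 2 (mod 7).

(⇐) This fails: take N = 3. Then 3² = 9 ≡ 2 (mod 7), yet 3 ≡ 3 (mod 35), not 17.

The forward direction holds; the converse fails.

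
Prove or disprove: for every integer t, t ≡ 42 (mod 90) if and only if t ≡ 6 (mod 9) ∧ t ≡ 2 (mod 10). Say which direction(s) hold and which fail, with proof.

Forward direction. Suppose t ≡ 42 (mod 90); write t = 90j + 42. Since 9 ∣ 90, reducing mod 9 gives t ≡ 42 ≡ 6 (mod 9); since 10 ∣ 90, reducing mod 10 gives t ≡ 42 ≡ 2 (mod 10).

Converse. If t ≡ 6 (mod 9) and t ≡ 2 (mod 10), then by the Chinese remainder theorem t ≡ 42 (mod 90). This is exactly t ≡ 42 (mod 90).

Equivalent; both directions hold.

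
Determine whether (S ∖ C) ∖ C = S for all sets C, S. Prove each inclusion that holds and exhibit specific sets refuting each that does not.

(⊆) holds; (⊇) fails.

(⟹) Let x ∈ (S ∖ C) ∖ C. Then x ∈ S and x ∉ C, from which x ∈ S.

(⟸) This inclusion fails. Take C = {1}, S = {1}; then 1 ∈ S but 1 ∉ (S ∖ C) ∖ C.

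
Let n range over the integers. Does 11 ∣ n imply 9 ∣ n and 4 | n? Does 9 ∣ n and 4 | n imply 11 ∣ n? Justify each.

(⇒) This fails: take n = 11. Certainly 11 ∣ 11, but 9 ∤ 11.

(⇐) This fails: take n = 36. Both 9 ∣ 36 and 4 ∣ 36, yet 36 is not a multiple of 11 (since 36 = 3·11 + 3), so 11 ∤ 36.

Both directions fail.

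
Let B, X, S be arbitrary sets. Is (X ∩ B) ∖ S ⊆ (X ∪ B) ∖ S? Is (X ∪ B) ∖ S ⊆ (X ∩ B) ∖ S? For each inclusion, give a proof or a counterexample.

The sets are not equal: only the forward inclusion holds.

Forward inclusion. Let x ∈ (X ∩ B) ∖ S. Then x ∈ B ∩ X and x ∉ S, from which x ∈ (X ∪ B) ∖ S.

Reverse inclusion. This inclusion fails. Take B = {1}, X = ∅, S = ∅; then 1 ∈ (X ∪ B) ∖ S but 1 ∉ (X ∩ B) ∖ S.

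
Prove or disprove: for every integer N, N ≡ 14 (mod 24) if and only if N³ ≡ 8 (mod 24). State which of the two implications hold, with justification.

The forward direction holds; the converse fails.

(→) Suppose N ≡ 14 (mod 24). Write N = 24j + 14. Then (24j + 14)³ = 13824j³ + 24192j² + 14112j + 2744 = 24(576j³ + 1008j² + 588j + 114) + 8, so N³ ≡ 8 (mod 24).

(←) This fails: take N = 2. Then 2³ = 8 ≡ 8 (mod 24), yet 2 ≡ 2 (mod 24), not 14.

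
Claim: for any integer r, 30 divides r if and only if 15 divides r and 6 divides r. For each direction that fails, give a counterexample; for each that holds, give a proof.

Equivalent; both directions hold.

Forward direction. If 30 ∣ r, write r = 30q. Since 30 = 2·15, r = 15·(2q), so 15 ∣ r; and since 30 = 5·6, r = 6·(5q), so 6 ∣ r.

Converse. Suppose 15 ∣ r and 6 ∣ r. Any common multiple of 15 and 6 is a multiple of their lcm; here lcm(15, 6) = 15·6/gcd(15, 6) = 90/3 = 30, so 30 ∣ r.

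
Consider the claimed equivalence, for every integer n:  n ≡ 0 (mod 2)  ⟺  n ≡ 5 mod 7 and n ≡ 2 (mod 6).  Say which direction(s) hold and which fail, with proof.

(⇒) fails; (⇐) holds.

(⇐) If n ≡ 5 (mod 7) and n ≡ 2 (mod 6), then by the Chinese remainder theorem n ≡ 26 (mod 42). Since 26 ≡ 0 (mod 2) and 2 ∣ 42, we get n ≡ 0 (mod 2).

(⇒) This fails: n = 0 gives 0 ≡ 0 (mod 2) but 0 ≡ 0 (mod 7), so the conjunction on the right does not hold.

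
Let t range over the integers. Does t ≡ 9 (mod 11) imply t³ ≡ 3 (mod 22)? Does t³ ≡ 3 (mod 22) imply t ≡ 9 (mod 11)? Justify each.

Not equivalent: only (⇐) holds.

(⇒) This fails: take t = 20. Then 20 ≡ 9 (mod 11), but 20³ = 8000 ≡ 14 (mod 22), not 3.

(⇐) Conversely, the residues r modulo 22 with r³ ≡ 3 (mod 22) are exactly {9}, and each is ≡ 9 (mod 11).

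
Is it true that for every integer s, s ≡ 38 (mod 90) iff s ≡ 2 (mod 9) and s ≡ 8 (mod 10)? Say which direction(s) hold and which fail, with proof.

[⇐] If s ≡ 2 (mod 9) and s ≡ 8 (mod 10), then by the Chinese remainder theorem s ≡ 38 (mod 90). This is exactly s ≡ 38 (mod 90).

[⇒] Suppose s ≡ 38 (mod 90); write s = 90j + 38. Since 9 ∣ 90, reducing mod 9 gives s ≡ 38 ≡ 2 (mod 9); since 10 ∣ 90, reducing mod 10 gives s ≡ 38 ≡ 8 (mod 10).

Both directions hold; the statement is true.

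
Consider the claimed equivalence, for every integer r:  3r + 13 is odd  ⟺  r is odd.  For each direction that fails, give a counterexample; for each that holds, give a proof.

Neither implication holds.

(⇒) This fails: r = 0 gives 3r + 13 = 13, which is odd, but 0 is even, not odd.

(⇐) This also fails: r = 5 is odd, but 3r + 13 = 28 is even, not odd.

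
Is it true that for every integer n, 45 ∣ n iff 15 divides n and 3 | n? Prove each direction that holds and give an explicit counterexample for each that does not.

Not equivalent: only (⇒) holds.

(⟹) If 45 ∣ n, write n = 45q. Since 45 = 3·15, n = 15·(3q), so 15 ∣ n; and since 45 = 15·3, n = 3·(15q), so 3 ∣ n.

(⟸) This fails: take n = 15. Both 15 ∣ 15 and 3 ∣ 15, yet 15 is not a multiple of 45 (since 15 = 0·45 + 15), so 45 ∤ 15.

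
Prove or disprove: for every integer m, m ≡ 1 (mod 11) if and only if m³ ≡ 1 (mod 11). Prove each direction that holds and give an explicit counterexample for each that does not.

Both implications hold.

Converse. Suppose m³ ≡ 1 (mod 11). The only residue r in {0, …, 10} with r³ ≡ 1 (mod 11) is r = 1, so m ≡ 1 (mod 11).

Forward direction. Suppose m ≡ 1 (mod 11). Write m = 11j + 1. Then (11j + 1)³ = 1331j³ + 363j² + 33j + 1 = 11(121j³ + 33j² + 3j) + 1, so m³ ≡ 1 (mod 11).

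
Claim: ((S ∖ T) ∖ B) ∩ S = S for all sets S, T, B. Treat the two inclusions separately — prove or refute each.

(⊆) Let x ∈ ((S ∖ T) ∖ B) ∩ S. Then x ∈ S and x ∉ T, B, from which x ∈ S.

(⊇) This inclusion fails. Take S = {1}, T = {1}, B = ∅; then 1 ∈ S but 1 ∉ ((S ∖ T) ∖ B) ∩ S.

Only the forward inclusion holds.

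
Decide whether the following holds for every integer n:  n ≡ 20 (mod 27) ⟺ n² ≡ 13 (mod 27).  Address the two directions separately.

(⇒) fails and (⇐) fails.

[⇒] This fails: take n = 20. Then 20 ≡ 20 (mod 27), but 20² = 400 ≡ 22 (mod 27), not 13.

[⇐] This fails: take n = 11. Then 11² = 121 ≡ 13 (mod 27), yet 11 ≡ 11 (mod 27), not 20.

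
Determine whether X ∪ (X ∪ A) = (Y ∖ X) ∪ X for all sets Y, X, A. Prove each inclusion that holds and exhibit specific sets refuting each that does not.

(⊆) fails and (⊇) fails.

(⟹) This inclusion fails. Take Y = ∅, X = ∅, A = {1}; then 1 ∈ X ∪ (X ∪ A) but 1 ∉ (Y ∖ X) ∪ X.

(⟸) This inclusion fails. Take Y = {1}, X = ∅, A = ∅; then 1 ∈ (Y ∖ X) ∪ X but 1 ∉ X ∪ (X ∪ A).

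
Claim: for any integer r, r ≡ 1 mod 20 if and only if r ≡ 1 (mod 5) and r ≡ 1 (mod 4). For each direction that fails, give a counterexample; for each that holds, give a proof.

(⇐) If r ≡ 1 (mod 5) and r ≡ 1 (mod 4), then by the Chinese remainder theorem r ≡ 1 (mod 20). This is exactly r ≡ 1 (mod 20).

(⇒) Suppose r ≡ 1 (mod 20); write r = 20j + 1. Since 5 ∣ 20, reducing mod 5 gives r ≡ 1 (mod 5); since 4 ∣ 20, reducing mod 4 gives r ≡ 1 (mod 4).

Both directions hold; the statement is true.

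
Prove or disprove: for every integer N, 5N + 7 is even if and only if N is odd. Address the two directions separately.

Equivalent; both directions hold.

[⇐] Suppose N is odd; write N = 2j + 1. Then 5N + 7 = 5·(2j + 1) + 7 = 2·5j + 12, which is even.

[⇒] Suppose 5N + 7 is even. Since 5 is odd, 5N and N have the same parity, so 5N + 7 ≡ N + 7 (mod 2). As 7 is odd, 5N + 7 is even exactly when N is odd. Thus N is odd.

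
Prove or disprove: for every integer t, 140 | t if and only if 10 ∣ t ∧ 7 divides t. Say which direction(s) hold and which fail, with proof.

Forward direction. If 140 ∣ t, write t = 140q. Since 140 = 14·10, t = 10·(14q), so 10 ∣ t; and since 140 = 20·7, t = 7·(20q), so 7 ∣ t.

Converse. This fails: take t = 70. Both 10 ∣ 70 and 7 ∣ 70, yet 70 is not a multiple of 140 (since 70 = 0·140 + 70), so 140 ∤ 70.

(⇒) holds; (⇐) fails.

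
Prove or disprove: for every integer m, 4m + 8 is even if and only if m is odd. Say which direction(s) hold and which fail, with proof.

Converse. Suppose m is odd. Since 4 is even, 4m is even for every m, so 4m + 8 has the same parity as 8, which is even. Hence 4m + 8 is even.

Forward direction. This fails: take m = 2. Then 4m + 8 = 16, which is even, yet m = 2 is even, not odd.

Not equivalent: only (⇐) holds.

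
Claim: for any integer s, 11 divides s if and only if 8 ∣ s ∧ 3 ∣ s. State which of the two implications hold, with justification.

(⇒) fails and (⇐) fails.

(⟹) This fails: take s = 11. Certainly 11 ∣ 11, but 8 ∤ 11.

(⟸) This fails: take s = 24. Both 8 ∣ 24 and 3 ∣ 24, yet 24 is not a multiple of 11 (since 24 = 2·11 + 2), so 11 ∤ 24.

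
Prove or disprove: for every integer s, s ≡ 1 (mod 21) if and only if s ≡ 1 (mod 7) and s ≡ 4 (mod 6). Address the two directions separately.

(⇒) This fails: s = 1 gives 1 ≡ 1 (mod 21) but 1 ≡ 1 (mod 6), so the conjunction on the right does not hold.

(⇐) Conversely, if s ≡ 1 (mod 7) and s ≡ 4 (mod 6), then by the Chinese remainder theorem s ≡ 22 (mod 42). Since 22 ≡ 1 (mod 21) and 21 ∣ 42, we get s ≡ 1 (mod 21).

The forward direction fails; the converse holds.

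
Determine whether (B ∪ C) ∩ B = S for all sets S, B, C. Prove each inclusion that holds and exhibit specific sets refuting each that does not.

Neither inclusion holds.

(⊆) This inclusion fails. Take S = ∅, B = {1}, C = ∅; then 1 ∈ (B ∪ C) ∩ B but 1 ∉ S.

(⊇) This inclusion fails. Take S = {1}, B = ∅, C = ∅; then 1 ∈ S but 1 ∉ (B ∪ C) ∩ B.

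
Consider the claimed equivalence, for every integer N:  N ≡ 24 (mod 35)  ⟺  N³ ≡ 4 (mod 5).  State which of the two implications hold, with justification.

(→) Suppose N ≡ 24 (mod 35). Then N³ ≡ 24³ = 13824 (mod 35), and since 5 ∣ 35, also N³ ≡ 4 (mod 5).

(←) This fails: take N = 4. Then 4³ = 64 ≡ 4 (mod 5), yet 4 ≡ 4 (mod 35), not 24.

Not equivalent: only (⇒) holds.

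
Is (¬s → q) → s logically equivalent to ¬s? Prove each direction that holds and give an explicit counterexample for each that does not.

(⇒) This fails. Under q = F, s = T, the left side is true but the right side is false.

(⇐) This fails. Under q = T, s = F, the left side is false but the right side is true.

Neither implication holds.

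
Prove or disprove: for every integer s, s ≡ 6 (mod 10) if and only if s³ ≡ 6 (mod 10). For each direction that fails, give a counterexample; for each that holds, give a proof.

The biconditional holds.

(←) Suppose s³ ≡ 6 (mod 10). The only residue r in {0, …, 9} with r³ ≡ 6 (mod 10) is r = 6, so s ≡ 6 (mod 10).

(→) Suppose s ≡ 6 (mod 10). Write s = 10j + 6. Then (10j + 6)³ = 1000j³ + 1800j² + 1080j + 216 = 10(100j³ + 180j² + 108j + 21) + 6, so s³ ≡ 6 (mod 10).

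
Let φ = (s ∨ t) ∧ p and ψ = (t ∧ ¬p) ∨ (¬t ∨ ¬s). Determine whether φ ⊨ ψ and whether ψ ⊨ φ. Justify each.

(⇒) fails and (⇐) fails.

(→) This fails. Under t = T, s = T, p = T, the left side is true but the right side is false.

(←) This fails. Under t = F, s = F, p = F, the left side is false but the right side is true.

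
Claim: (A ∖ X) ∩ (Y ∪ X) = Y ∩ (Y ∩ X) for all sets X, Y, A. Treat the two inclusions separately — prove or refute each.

(⟹) This inclusion fails. Take X = ∅, Y = {1}, A = {1}; then 1 ∈ (A ∖ X) ∩ (Y ∪ X) but 1 ∉ Y ∩ (Y ∩ X).

(⟸) This inclusion fails. Take X = {1}, Y = {1}, A = ∅; then 1 ∈ Y ∩ (Y ∩ X) but 1 ∉ (A ∖ X) ∩ (Y ∪ X).

Neither inclusion holds.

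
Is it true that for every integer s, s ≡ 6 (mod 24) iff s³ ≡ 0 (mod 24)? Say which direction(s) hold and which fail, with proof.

The forward direction holds; the converse fails.

(⇒) Suppose s ≡ 6 (mod 24). Write s = 24j + 6. Then (24j + 6)³ = 13824j³ + 10368j² + 2592j + 216 = 24(576j³ + 432j² + 108j + 9) + 0, so s³ ≡ 0 (mod 24).

(⇐) This fails: take s = 0. Then 0³ = 0 ≡ 0 (mod 24), yet 0 ≡ 0 (mod 24), not 6.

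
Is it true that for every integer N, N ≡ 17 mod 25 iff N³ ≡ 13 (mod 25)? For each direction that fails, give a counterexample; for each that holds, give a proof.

Both directions hold.

(←) Suppose N³ ≡ 13 (mod 25). The only residue r in {0, …, 24} with r³ ≡ 13 (mod 25) is r = 17, so N ≡ 17 (mod 25).

(→) Suppose N ≡ 17 mod 25. Write N = 25j + 17. Then (25j + 17)³ = 15625j³ + 31875j² + 21675j + 4913 = 25(625j³ + 1275j² + 867j + 196) + 13, so N³ ≡ 13 (mod 25).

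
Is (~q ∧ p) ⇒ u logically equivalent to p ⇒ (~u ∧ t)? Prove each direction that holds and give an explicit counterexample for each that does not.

Neither implication holds.

Forward direction. This fails. Under t = F, q = T, p = T, u = F, the left side is true but the right side is false.

Converse. This fails. Under t = T, q = F, p = T, u = F, the left side is false but the right side is true.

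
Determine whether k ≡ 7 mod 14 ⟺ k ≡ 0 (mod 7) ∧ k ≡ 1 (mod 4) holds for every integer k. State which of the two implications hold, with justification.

(⇒) fails; (⇐) holds.

Forward direction. This fails: k = 7 gives 7 ≡ 7 (mod 14) but 7 ≡ 3 (mod 4), so the conjunction on the right does not hold.

Converse. If k ≡ 0 (mod 7) and k ≡ 1 (mod 4), then by the Chinese remainder theorem k ≡ 21 (mod 28). Since 21 ≡ 7 (mod 14) and 14 ∣ 28, we get k ≡ 7 (mod 14).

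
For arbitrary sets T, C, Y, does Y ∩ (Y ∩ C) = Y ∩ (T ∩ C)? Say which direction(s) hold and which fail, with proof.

Forward inclusion. This inclusion fails. Take T = ∅, C = {1}, Y = {1}; then 1 ∈ Y ∩ (Y ∩ C) but 1 ∉ Y ∩ (T ∩ C).

Reverse inclusion. Let x ∈ Y ∩ (T ∩ C). Then x ∈ T ∩ C ∩ Y, from which x ∈ Y ∩ (Y ∩ C).

Only the reverse inclusion holds.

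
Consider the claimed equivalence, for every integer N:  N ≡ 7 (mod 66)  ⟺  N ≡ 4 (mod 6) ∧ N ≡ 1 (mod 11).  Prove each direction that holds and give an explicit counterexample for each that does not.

Neither implication holds.

(⟹) This fails: N = 7 gives 7 ≡ 7 (mod 66) but 7 ≡ 1 (mod 6), so the conjunction on the right does not hold.

(⟸) This fails: N = 34 satisfies both congruences on the right (34 ≡ 4 mod 6 and 34 ≡ 1 mod 11) yet 34 ≡ 34 (mod 66), not 7.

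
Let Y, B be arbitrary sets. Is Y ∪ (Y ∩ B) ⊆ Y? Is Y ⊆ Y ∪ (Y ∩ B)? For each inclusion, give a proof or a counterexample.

Both inclusions hold.

Forward inclusion. Let x ∈ Y ∪ (Y ∩ B). Then either x ∈ Y and x ∉ B; or x ∈ Y ∩ B. In each case x ∈ Y, so Y ∪ (Y ∩ B) ⊆ Y.

Reverse inclusion. Let x ∈ Y. Then either x ∈ Y and x ∉ B; or x ∈ Y ∩ B. In each case x ∈ Y ∪ (Y ∩ B), so Y ⊆ Y ∪ (Y ∩ B).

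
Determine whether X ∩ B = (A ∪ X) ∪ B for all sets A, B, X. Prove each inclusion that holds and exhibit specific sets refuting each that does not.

(⊆) holds; (⊇) fails.

(⟸) This inclusion fails. Take A = {1}, B = ∅, X = ∅; then 1 ∈ (A ∪ X) ∪ B but 1 ∉ X ∩ B.

(⟹) Let x ∈ X ∩ B. Then either x ∈ B ∩ X and x ∉ A; or x ∈ A ∩ B ∩ X. In each case x ∈ (A ∪ X) ∪ B, so X ∩ B ⊆ (A ∪ X) ∪ B.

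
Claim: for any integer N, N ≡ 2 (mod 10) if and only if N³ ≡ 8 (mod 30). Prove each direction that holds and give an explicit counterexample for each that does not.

Not equivalent: only (⇐) holds.

(→) This fails: take N = 12. Then 12 ≡ 2 (mod 10), but 12³ = 1728 ≡ 18 (mod 30), not 8.

(←) Conversely, the residues r modulo 30 with r³ ≡ 8 (mod 30) are exactly {2}, and each is ≡ 2 (mod 10).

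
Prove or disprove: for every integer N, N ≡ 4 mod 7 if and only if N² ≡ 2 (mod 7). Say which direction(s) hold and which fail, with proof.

[⇒] Suppose N ≡ 4 mod 7. Write N = 7j + 4. Then (7j + 4)² = 49j² + 56j + 16 = 7(7j² + 8j + 2) + 2, so N² ≡ 2 (mod 7).

[⇐] This fails: take N = 3. Then 3² = 9 ≡ 2 (mod 7), yet 3 ≡ 3 (mod 7), not 4.

Only the forward direction holds.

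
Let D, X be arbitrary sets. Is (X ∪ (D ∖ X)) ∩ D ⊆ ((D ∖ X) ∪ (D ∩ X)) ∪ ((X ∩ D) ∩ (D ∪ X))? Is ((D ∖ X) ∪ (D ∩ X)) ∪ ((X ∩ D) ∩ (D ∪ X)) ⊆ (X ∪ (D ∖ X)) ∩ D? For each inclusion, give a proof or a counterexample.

(⟹) Let x ∈ (X ∪ (D ∖ X)) ∩ D. Then either x ∈ D and x ∉ X; or x ∈ D ∩ X. In each case x ∈ ((D ∖ X) ∪ (D ∩ X)) ∪ ((X ∩ D) ∩ (D ∪ X)), so (X ∪ (D ∖ X)) ∩ D ⊆ ((D ∖ X) ∪ (D ∩ X)) ∪ ((X ∩ D) ∩ (D ∪ X)).

(⟸) Let x ∈ ((D ∖ X) ∪ (D ∩ X)) ∪ ((X ∩ D) ∩ (D ∪ X)). Then either x ∈ D and x ∉ X; or x ∈ D ∩ X. In each case x ∈ (X ∪ (D ∖ X)) ∩ D, so ((D ∖ X) ∪ (D ∩ X)) ∪ ((X ∩ D) ∩ (D ∪ X)) ⊆ (X ∪ (D ∖ X)) ∩ D.

Both inclusions hold.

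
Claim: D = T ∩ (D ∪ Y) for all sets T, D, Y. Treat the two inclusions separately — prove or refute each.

Forward inclusion. This inclusion fails. Take T = ∅, D = {1}, Y = ∅; then 1 ∈ D but 1 ∉ T ∩ (D ∪ Y).

Reverse inclusion. This inclusion fails. Take T = {1}, D = ∅, Y = {1}; then 1 ∈ T ∩ (D ∪ Y) but 1 ∉ D.

(⊆) fails and (⊇) fails.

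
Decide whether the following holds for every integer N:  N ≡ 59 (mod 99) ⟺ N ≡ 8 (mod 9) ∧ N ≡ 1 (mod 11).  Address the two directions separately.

(⇒) fails and (⇐) fails.

(⇒) This fails: N = 59 gives 59 ≡ 59 (mod 99) but 59 ≡ 5 (mod 9), so the conjunction on the right does not hold.

(⇐) This fails: N = 89 satisfies both congruences on the right (89 ≡ 8 mod 9 and 89 ≡ 1 mod 11) yet 89 ≡ 89 (mod 99), not 59.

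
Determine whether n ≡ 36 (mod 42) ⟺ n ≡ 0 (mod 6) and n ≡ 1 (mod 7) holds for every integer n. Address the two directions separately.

Both implications hold.

Converse. If n ≡ 0 (mod 6) and n ≡ 1 (mod 7), then by the Chinese remainder theorem n ≡ 36 (mod 42). This is exactly n ≡ 36 (mod 42).

Forward direction. Suppose n ≡ 36 (mod 42); write n = 42j + 36. Since 6 ∣ 42, reducing mod 6 gives n ≡ 36 ≡ 0 (mod 6); since 7 ∣ 42, reducing mod 7 gives n ≡ 36 ≡ 1 (mod 7).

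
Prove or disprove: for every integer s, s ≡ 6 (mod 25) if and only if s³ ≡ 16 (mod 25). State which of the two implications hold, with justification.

(⟹) Suppose s ≡ 6 (mod 25). Write s = 25j + 6. Then (25j + 6)³ = 15625j³ + 11250j² + 2700j + 216 = 25(625j³ + 450j² + 108j + 8) + 16, so s³ ≡ 16 (mod 25).

(⟸) Conversely, suppose s³ ≡ 16 (mod 25). The only residue r in {0, …, 24} with r³ ≡ 16 (mod 25) is r = 6, so s ≡ 6 (mod 25).

Equivalent; both directions hold.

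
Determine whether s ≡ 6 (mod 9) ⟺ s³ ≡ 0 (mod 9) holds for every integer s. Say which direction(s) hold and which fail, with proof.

Not equivalent: only (⇒) holds.

(←) This fails: take s = 0. Then 0³ = 0 ≡ 0 (mod 9), yet 0 ≡ 0 (mod 9), not 6.

(→) Suppose s ≡ 6 (mod 9). Write s = 9j + 6. Then (9j + 6)³ = 729j³ + 1458j² + 972j + 216 = 9(81j³ + 162j² + 108j + 24) + 0, so s³ ≡ 0 (mod 9).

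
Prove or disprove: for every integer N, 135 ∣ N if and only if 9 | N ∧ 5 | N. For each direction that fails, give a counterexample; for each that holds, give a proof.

Not equivalent: only (⇒) holds.

(⟹) If 135 ∣ N, write N = 135q. Since 135 = 15·9, N = 9·(15q), so 9 ∣ N; and since 135 = 27·5, N = 5·(27q), so 5 ∣ N.

(⟸) This fails: take N = 45. Both 9 ∣ 45 and 5 ∣ 45, yet 45 is not a multiple of 135 (since 45 = 0·135 + 45), so 135 ∤ 45.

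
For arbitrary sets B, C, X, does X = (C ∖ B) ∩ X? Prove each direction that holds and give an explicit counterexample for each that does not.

(⊆) fails; (⊇) holds.

(⟹) This inclusion fails. Take B = ∅, C = ∅, X = {1}; then 1 ∈ X but 1 ∉ (C ∖ B) ∩ X.

(⟸) Let x ∈ (C ∖ B) ∩ X. Then x ∈ C ∩ X and x ∉ B, from which x ∈ X.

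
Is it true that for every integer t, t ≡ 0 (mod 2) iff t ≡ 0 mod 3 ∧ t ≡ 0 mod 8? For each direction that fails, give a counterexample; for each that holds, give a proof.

(⟹) This fails: t = 2 gives 2 ≡ 0 (mod 2) but 2 ≡ 2 (mod 3), so the conjunction on the right does not hold.

(⟸) Conversely, if t ≡ 0 (mod 3) and t ≡ 0 (mod 8), then by the Chinese remainder theorem t ≡ 0 (mod 24). Since 0 ≡ 0 (mod 2) and 2 ∣ 24, we get t ≡ 0 (mod 2).

The forward direction fails; the converse holds.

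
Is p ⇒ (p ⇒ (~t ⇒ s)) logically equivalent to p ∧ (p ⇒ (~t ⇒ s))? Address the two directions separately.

(→) This fails. Under p = F, t = F, s = F, the left side is true but the right side is false.

(←) Assume the antecedent. If t is true, p ⇒ (p ⇒ (~t ⇒ s)) reduces to true regardless of the other variables. If t is false, the antecedent forces (p = T, t = F, s = T), and p ⇒ (p ⇒ (~t ⇒ s)) holds there. Either way p ⇒ (p ⇒ (~t ⇒ s)) holds.

Only the reverse direction holds.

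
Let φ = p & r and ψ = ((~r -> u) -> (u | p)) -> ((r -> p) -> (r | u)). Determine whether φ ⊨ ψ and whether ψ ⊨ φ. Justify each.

(⇒) Assume the antecedent. If p is true, the antecedent forces (p = T, u = F, r = T) or (p = T, u = T, r = T), and the consequent holds there. If p is false, the antecedent cannot hold. Either way the consequent holds.

(⇐) This fails. Under p = F, u = T, r = F, the left side is false but the right side is true.

Only the forward implication holds.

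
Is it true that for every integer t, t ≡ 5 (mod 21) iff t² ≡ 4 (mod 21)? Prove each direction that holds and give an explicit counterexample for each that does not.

Only the forward direction holds.

[⇒] Suppose t ≡ 5 (mod 21). Write t = 21j + 5. Then (21j + 5)² = 441j² + 210j + 25 = 21(21j² + 10j + 1) + 4, so t² ≡ 4 (mod 21).

[⇐] This fails: take t = 2. Then 2² = 4 ≡ 4 (mod 21), yet 2 ≡ 2 (mod 21), not 5.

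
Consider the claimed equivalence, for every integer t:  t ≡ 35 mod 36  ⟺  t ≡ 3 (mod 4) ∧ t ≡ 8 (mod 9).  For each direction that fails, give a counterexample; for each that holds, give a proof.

Both directions hold; the statement is true.

Converse. If t ≡ 3 (mod 4) and t ≡ 8 (mod 9), then by the Chinese remainder theorem t ≡ 35 (mod 36). This is exactly t ≡ 35 (mod 36).

Forward direction. Suppose t ≡ 35 (mod 36); write t = 36j + 35. Since 4 ∣ 36, reducing mod 4 gives t ≡ 35 ≡ 3 (mod 4); since 9 ∣ 36, reducing mod 9 gives t ≡ 35 ≡ 8 (mod 9).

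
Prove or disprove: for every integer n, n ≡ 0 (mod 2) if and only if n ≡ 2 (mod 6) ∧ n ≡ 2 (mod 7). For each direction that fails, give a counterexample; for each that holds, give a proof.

The forward direction fails; the converse holds.

(→) This fails: n = 0 gives 0 ≡ 0 (mod 2) but 0 ≡ 0 (mod 6), so the conjunction on the right does not hold.

(←) Conversely, if n ≡ 2 (mod 6) and n ≡ 2 (mod 7), then by the Chinese remainder theorem n ≡ 2 (mod 42). Since 2 ≡ 0 (mod 2) and 2 ∣ 42, we get n ≡ 0 (mod 2).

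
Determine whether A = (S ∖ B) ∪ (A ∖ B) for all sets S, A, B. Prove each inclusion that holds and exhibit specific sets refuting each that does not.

Forward inclusion. This inclusion fails. Take S = ∅, A = {1}, B = {1}; then 1 ∈ A but 1 ∉ (S ∖ B) ∪ (A ∖ B).

Reverse inclusion. This inclusion fails. Take S = {1}, A = ∅, B = ∅; then 1 ∈ (S ∖ B) ∪ (A ∖ B) but 1 ∉ A.

(⊆) fails and (⊇) fails.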